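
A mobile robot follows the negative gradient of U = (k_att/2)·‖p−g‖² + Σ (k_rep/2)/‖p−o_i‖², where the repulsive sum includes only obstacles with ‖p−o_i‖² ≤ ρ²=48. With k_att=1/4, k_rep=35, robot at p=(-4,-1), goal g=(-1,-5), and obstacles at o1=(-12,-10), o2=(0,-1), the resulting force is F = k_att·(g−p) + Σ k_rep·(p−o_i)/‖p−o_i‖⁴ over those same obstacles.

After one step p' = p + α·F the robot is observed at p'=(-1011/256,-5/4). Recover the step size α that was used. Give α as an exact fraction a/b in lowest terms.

F_att = 1/4·(g−p) = 1/4·(3,-4) = (0.7500,-1.0000)
o1: d²=145 > ρ²=48 → inactive
o2: d²=16 ≤ ρ²=48; F_rep = 35·(-4,0)/16² = (-0.5469,0.0000)
F = F_att + ΣF_rep = (0.2031,-1.0000)
Δp = p'−p = (0.0508,-0.2500); α = Δx/Fx = (13/256) / (13/64) = 1/4
check: Δy/Fy = (-1/4) / (-1) = 1/4 ✓

α = 1/4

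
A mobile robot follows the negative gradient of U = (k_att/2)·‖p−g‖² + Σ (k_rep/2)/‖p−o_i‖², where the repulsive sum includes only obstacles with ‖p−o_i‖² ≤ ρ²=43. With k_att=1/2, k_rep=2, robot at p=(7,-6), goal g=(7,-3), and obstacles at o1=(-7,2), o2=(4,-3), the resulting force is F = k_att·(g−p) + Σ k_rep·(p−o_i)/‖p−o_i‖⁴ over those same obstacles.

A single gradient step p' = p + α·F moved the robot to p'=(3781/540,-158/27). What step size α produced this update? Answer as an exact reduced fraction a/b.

F_att = 1/2·(g−p) = 1/2·(0,3) = (0.0000,1.5000)
o1: d²=260 > ρ²=43 → inactive
o2: d²=18 ≤ ρ²=43; F_rep = 2·(3,-3)/18² = (0.0185,-0.0185)
F = F_att + ΣF_rep = (0.0185,1.4815)
Δp = p'−p = (0.0019,0.1481); α = Δx/Fx = (1/540) / (1/54) = 1/10
check: Δy/Fy = (4/27) / (40/27) = 1/10 ✓

α = 1/10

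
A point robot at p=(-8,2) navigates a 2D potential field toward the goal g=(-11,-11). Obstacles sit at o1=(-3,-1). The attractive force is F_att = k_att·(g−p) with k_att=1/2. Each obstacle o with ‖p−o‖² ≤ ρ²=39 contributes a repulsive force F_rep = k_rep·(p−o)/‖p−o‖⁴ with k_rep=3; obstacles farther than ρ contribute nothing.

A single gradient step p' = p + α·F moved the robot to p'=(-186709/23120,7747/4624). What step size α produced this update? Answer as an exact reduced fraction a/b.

F_att = 1/2·(g−p) = 1/2·(-3,-13) = (-1.5000,-6.5000)
o1: d²=34 ≤ ρ²=39; F_rep = 3·(-5,3)/34² = (-0.0130,0.0078)
F = F_att + ΣF_rep = (-1.5130,-6.4922)
Δp = p'−p = (-0.0756,-0.3246); α = Δx/Fx = (-1749/23120) / (-1749/1156) = 1/20
check: Δy/Fy = (-1501/4624) / (-7505/1156) = 1/20 ✓

α = 1/20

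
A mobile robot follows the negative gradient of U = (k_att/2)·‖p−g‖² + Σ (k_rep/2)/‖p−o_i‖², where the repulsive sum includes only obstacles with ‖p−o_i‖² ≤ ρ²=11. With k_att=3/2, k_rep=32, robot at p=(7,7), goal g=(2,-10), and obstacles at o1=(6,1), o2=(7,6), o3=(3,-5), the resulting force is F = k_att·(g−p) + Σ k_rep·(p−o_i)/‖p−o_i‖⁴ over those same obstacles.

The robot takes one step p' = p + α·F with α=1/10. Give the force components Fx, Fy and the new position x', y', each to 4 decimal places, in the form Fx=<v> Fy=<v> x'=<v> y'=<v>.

Fx=-7.5000 Fy=6.5000 x'=6.2500 y'=7.6500

F_att = 3/2·(g−p) = 3/2·(-5,-17) = (-7.5000,-25.5000)
o1: d²=37 > ρ²=11 → inactive
o2: d²=1 ≤ ρ²=11; F_rep = 32·(0,1)/1² = (0.0000,32.0000)
o3: d²=160 > ρ²=11 → inactive
F = F_att + ΣF_rep = (-7.5000,6.5000)
p' = p + 1/10·F = (6.2500,7.6500)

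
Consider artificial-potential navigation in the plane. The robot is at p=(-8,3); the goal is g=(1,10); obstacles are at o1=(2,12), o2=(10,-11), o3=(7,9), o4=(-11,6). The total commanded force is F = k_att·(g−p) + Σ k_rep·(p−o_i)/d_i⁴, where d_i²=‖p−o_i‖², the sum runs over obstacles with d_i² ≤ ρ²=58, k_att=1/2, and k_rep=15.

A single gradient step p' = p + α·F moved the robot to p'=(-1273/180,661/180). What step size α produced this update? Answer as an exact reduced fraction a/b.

α = 1/5

F_att = 1/2·(g−p) = 1/2·(9,7) = (4.5000,3.5000)
o1: d²=181 > ρ²=58 → inactive
o2: d²=520 > ρ²=58 → inactive
o3: d²=261 > ρ²=58 → inactive
o4: d²=18 ≤ ρ²=58; F_rep = 15·(3,-3)/18² = (0.1389,-0.1389)
F = F_att + ΣF_rep = (4.6389,3.3611)
Δp = p'−p = (0.9278,0.6722); α = Δx/Fx = (167/180) / (167/36) = 1/5
check: Δy/Fy = (121/180) / (121/36) = 1/5 ✓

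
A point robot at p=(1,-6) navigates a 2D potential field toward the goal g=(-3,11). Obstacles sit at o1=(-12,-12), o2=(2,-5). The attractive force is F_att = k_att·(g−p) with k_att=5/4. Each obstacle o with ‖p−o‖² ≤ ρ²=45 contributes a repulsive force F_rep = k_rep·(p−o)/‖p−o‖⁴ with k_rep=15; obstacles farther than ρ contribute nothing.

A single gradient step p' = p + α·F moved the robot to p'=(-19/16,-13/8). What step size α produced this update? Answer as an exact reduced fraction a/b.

F_att = 5/4·(g−p) = 5/4·(-4,17) = (-5.0000,21.2500)
o1: d²=205 > ρ²=45 → inactive
o2: d²=2 ≤ ρ²=45; F_rep = 15·(-1,-1)/2² = (-3.7500,-3.7500)
F = F_att + ΣF_rep = (-8.7500,17.5000)
Δp = p'−p = (-2.1875,4.3750); α = Δx/Fx = (-35/16) / (-35/4) = 1/4
check: Δy/Fy = (35/8) / (35/2) = 1/4 ✓

α = 1/4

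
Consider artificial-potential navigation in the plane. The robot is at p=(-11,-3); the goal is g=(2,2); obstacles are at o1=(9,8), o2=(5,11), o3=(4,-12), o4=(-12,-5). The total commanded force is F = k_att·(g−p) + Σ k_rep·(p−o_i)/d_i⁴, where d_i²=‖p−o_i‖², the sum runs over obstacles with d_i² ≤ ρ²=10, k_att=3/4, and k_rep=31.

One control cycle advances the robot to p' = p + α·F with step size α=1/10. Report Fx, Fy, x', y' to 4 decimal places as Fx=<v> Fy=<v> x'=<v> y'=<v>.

Fx=10.9900 Fy=6.2300 x'=-9.9010 y'=-2.3770

F_att = 3/4·(g−p) = 3/4·(13,5) = (9.7500,3.7500)
o1: d²=521 > ρ²=10 → inactive
o2: d²=452 > ρ²=10 → inactive
o3: d²=306 > ρ²=10 → inactive
o4: d²=5 ≤ ρ²=10; F_rep = 31·(1,2)/5² = (1.2400,2.4800)
F = F_att + ΣF_rep = (10.9900,6.2300)
p' = p + 1/10·F = (-9.9010,-2.3770)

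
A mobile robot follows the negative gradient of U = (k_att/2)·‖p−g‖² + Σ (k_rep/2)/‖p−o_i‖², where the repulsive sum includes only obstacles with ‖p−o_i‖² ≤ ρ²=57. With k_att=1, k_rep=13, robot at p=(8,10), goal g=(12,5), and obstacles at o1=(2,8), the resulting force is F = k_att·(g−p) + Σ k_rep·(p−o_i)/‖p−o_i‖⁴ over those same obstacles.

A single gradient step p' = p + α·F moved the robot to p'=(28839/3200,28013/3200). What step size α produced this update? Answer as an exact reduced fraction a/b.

F_att = 1·(g−p) = 1·(4,-5) = (4.0000,-5.0000)
o1: d²=40 ≤ ρ²=57; F_rep = 13·(6,2)/40² = (0.0488,0.0163)
F = F_att + ΣF_rep = (4.0488,-4.9837)
Δp = p'−p = (1.0122,-1.2459); α = Δx/Fx = (3239/3200) / (3239/800) = 1/4
check: Δy/Fy = (-3987/3200) / (-3987/800) = 1/4 ✓

α = 1/4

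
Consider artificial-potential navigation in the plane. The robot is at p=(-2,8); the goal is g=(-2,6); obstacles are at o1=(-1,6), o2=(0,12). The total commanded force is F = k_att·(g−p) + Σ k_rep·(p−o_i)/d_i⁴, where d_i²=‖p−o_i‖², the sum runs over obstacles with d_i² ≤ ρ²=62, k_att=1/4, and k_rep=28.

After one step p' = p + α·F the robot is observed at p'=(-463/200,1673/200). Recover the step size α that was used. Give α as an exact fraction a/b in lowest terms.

α = 1/4

F_att = 1/4·(g−p) = 1/4·(0,-2) = (0.0000,-0.5000)
o1: d²=5 ≤ ρ²=62; F_rep = 28·(-1,2)/5² = (-1.1200,2.2400)
o2: d²=20 ≤ ρ²=62; F_rep = 28·(-2,-4)/20² = (-0.1400,-0.2800)
F = F_att + ΣF_rep = (-1.2600,1.4600)
Δp = p'−p = (-0.3150,0.3650); α = Δx/Fx = (-63/200) / (-63/50) = 1/4
check: Δy/Fy = (73/200) / (73/50) = 1/4 ✓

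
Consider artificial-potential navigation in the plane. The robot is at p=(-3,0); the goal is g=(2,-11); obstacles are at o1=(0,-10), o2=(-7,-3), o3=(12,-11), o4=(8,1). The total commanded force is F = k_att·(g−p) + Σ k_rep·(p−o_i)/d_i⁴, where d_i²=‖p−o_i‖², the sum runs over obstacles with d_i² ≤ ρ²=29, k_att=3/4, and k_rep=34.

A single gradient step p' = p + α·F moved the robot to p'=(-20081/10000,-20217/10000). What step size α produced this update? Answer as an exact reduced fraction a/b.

α = 1/4

F_att = 3/4·(g−p) = 3/4·(5,-11) = (3.7500,-8.2500)
o1: d²=109 > ρ²=29 → inactive
o2: d²=25 ≤ ρ²=29; F_rep = 34·(4,3)/25² = (0.2176,0.1632)
o3: d²=346 > ρ²=29 → inactive
o4: d²=122 > ρ²=29 → inactive
F = F_att + ΣF_rep = (3.9676,-8.0868)
Δp = p'−p = (0.9919,-2.0217); α = Δx/Fx = (9919/10000) / (9919/2500) = 1/4
check: Δy/Fy = (-20217/10000) / (-20217/2500) = 1/4 ✓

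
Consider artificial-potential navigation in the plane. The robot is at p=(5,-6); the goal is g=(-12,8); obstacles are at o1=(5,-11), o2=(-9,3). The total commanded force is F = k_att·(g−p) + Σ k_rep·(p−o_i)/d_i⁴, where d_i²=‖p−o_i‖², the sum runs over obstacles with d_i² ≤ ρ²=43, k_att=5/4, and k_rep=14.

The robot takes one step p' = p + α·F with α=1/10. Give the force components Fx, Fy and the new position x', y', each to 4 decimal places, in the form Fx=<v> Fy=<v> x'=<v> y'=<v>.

F_att = 5/4·(g−p) = 5/4·(-17,14) = (-21.2500,17.5000)
o1: d²=25 ≤ ρ²=43; F_rep = 14·(0,5)/25² = (0.0000,0.1120)
o2: d²=277 > ρ²=43 → inactive
F = F_att + ΣF_rep = (-21.2500,17.6120)
p' = p + 1/10·F = (2.8750,-4.2388)

Fx=-21.2500 Fy=17.6120 x'=2.8750 y'=-4.2388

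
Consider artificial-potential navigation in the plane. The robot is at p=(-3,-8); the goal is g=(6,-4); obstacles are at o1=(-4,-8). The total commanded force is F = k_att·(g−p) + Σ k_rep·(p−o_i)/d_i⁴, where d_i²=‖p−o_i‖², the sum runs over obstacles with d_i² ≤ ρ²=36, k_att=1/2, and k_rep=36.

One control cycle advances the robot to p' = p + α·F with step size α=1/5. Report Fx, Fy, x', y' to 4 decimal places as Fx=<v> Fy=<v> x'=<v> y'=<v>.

Fx=40.5000 Fy=2.0000 x'=5.1000 y'=-7.6000

F_att = 1/2·(g−p) = 1/2·(9,4) = (4.5000,2.0000)
o1: d²=1 ≤ ρ²=36; F_rep = 36·(1,0)/1² = (36.0000,0.0000)
F = F_att + ΣF_rep = (40.5000,2.0000)
p' = p + 1/5·F = (5.1000,-7.6000)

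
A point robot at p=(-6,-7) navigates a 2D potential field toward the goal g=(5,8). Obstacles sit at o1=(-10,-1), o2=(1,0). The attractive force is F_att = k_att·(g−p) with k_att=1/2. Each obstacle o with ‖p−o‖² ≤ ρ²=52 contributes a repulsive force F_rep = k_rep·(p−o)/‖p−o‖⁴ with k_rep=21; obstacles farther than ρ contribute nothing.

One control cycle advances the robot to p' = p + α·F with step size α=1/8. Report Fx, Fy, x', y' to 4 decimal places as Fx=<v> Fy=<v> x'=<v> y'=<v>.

F_att = 1/2·(g−p) = 1/2·(11,15) = (5.5000,7.5000)
o1: d²=52 ≤ ρ²=52; F_rep = 21·(4,-6)/52² = (0.0311,-0.0466)
o2: d²=98 > ρ²=52 → inactive
F = F_att + ΣF_rep = (5.5311,7.4534)
p' = p + 1/8·F = (-5.3086,-6.0683)

Fx=5.5311 Fy=7.4534 x'=-5.3086 y'=-6.0683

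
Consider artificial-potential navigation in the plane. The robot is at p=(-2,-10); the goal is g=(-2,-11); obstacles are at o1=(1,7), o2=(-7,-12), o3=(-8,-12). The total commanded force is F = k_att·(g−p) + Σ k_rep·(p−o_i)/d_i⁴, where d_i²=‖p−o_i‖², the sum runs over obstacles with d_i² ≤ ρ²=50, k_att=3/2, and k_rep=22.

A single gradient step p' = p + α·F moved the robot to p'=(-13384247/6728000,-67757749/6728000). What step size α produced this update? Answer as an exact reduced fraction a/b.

F_att = 3/2·(g−p) = 3/2·(0,-1) = (0.0000,-1.5000)
o1: d²=298 > ρ²=50 → inactive
o2: d²=29 ≤ ρ²=50; F_rep = 22·(5,2)/29² = (0.1308,0.0523)
o3: d²=40 ≤ ρ²=50; F_rep = 22·(6,2)/40² = (0.0825,0.0275)
F = F_att + ΣF_rep = (0.2133,-1.4202)
Δp = p'−p = (0.0107,-0.0710); α = Δx/Fx = (71753/6728000) / (71753/336400) = 1/20
check: Δy/Fy = (-477749/6728000) / (-477749/336400) = 1/20 ✓

α = 1/20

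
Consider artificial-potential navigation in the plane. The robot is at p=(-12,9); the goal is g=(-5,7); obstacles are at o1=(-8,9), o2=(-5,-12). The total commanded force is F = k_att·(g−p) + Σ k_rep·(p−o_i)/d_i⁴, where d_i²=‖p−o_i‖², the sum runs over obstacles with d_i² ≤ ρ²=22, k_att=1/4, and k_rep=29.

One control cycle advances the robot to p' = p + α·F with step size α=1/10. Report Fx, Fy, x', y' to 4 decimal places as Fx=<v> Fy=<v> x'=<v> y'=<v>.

Fx=1.2969 Fy=-0.5000 x'=-11.8703 y'=8.9500

F_att = 1/4·(g−p) = 1/4·(7,-2) = (1.7500,-0.5000)
o1: d²=16 ≤ ρ²=22; F_rep = 29·(-4,0)/16² = (-0.4531,0.0000)
o2: d²=490 > ρ²=22 → inactive
F = F_att + ΣF_rep = (1.2969,-0.5000)
p' = p + 1/10·F = (-11.8703,8.9500)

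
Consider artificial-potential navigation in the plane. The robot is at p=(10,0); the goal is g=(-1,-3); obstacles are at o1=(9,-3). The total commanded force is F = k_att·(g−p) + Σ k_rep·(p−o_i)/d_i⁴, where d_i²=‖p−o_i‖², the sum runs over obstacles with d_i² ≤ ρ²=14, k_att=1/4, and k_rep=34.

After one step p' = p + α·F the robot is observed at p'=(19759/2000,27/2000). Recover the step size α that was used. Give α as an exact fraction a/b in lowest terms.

F_att = 1/4·(g−p) = 1/4·(-11,-3) = (-2.7500,-0.7500)
o1: d²=10 ≤ ρ²=14; F_rep = 34·(1,3)/10² = (0.3400,1.0200)
F = F_att + ΣF_rep = (-2.4100,0.2700)
Δp = p'−p = (-0.1205,0.0135); α = Δx/Fx = (-241/2000) / (-241/100) = 1/20
check: Δy/Fy = (27/2000) / (27/100) = 1/20 ✓

α = 1/20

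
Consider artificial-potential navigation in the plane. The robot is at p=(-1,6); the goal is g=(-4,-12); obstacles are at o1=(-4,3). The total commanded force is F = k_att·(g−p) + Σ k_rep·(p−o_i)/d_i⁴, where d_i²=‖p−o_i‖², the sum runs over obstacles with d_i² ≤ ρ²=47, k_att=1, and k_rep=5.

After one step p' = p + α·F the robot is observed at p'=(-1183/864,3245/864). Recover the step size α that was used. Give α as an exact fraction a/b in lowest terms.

F_att = 1·(g−p) = 1·(-3,-18) = (-3.0000,-18.0000)
o1: d²=18 ≤ ρ²=47; F_rep = 5·(3,3)/18² = (0.0463,0.0463)
F = F_att + ΣF_rep = (-2.9537,-17.9537)
Δp = p'−p = (-0.3692,-2.2442); α = Δx/Fx = (-319/864) / (-319/108) = 1/8
check: Δy/Fy = (-1939/864) / (-1939/108) = 1/8 ✓

α = 1/8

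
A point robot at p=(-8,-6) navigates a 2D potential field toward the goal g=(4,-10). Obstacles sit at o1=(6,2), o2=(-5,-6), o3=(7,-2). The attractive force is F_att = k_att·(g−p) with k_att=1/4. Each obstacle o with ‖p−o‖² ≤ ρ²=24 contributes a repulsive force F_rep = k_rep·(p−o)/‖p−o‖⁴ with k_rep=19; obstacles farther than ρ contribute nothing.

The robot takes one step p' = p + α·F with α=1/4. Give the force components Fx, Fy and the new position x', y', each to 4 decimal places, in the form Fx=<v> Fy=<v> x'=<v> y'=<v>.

Fx=2.2963 Fy=-1.0000 x'=-7.4259 y'=-6.2500

F_att = 1/4·(g−p) = 1/4·(12,-4) = (3.0000,-1.0000)
o1: d²=260 > ρ²=24 → inactive
o2: d²=9 ≤ ρ²=24; F_rep = 19·(-3,0)/9² = (-0.7037,0.0000)
o3: d²=241 > ρ²=24 → inactive
F = F_att + ΣF_rep = (2.2963,-1.0000)
p' = p + 1/4·F = (-7.4259,-6.2500)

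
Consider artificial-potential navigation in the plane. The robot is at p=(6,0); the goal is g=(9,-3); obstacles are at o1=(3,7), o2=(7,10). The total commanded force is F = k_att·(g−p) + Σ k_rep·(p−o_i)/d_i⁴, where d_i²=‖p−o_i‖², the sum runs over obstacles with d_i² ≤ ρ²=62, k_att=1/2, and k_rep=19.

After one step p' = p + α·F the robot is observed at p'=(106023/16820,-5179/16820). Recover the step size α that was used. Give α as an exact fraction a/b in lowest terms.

α = 1/5

F_att = 1/2·(g−p) = 1/2·(3,-3) = (1.5000,-1.5000)
o1: d²=58 ≤ ρ²=62; F_rep = 19·(3,-7)/58² = (0.0169,-0.0395)
o2: d²=101 > ρ²=62 → inactive
F = F_att + ΣF_rep = (1.5169,-1.5395)
Δp = p'−p = (0.3034,-0.3079); α = Δx/Fx = (5103/16820) / (5103/3364) = 1/5
check: Δy/Fy = (-5179/16820) / (-5179/3364) = 1/5 ✓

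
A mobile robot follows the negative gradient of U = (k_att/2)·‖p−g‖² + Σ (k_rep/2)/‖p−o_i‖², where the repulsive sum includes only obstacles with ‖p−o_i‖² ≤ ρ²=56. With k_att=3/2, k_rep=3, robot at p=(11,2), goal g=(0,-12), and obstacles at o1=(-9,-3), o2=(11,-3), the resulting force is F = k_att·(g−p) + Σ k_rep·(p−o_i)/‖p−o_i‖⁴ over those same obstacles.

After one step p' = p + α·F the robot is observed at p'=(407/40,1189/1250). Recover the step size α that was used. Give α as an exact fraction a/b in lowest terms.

F_att = 3/2·(g−p) = 3/2·(-11,-14) = (-16.5000,-21.0000)
o1: d²=425 > ρ²=56 → inactive
o2: d²=25 ≤ ρ²=56; F_rep = 3·(0,5)/25² = (0.0000,0.0240)
F = F_att + ΣF_rep = (-16.5000,-20.9760)
Δp = p'−p = (-0.8250,-1.0488); α = Δx/Fx = (-33/40) / (-33/2) = 1/20
check: Δy/Fy = (-1311/1250) / (-2622/125) = 1/20 ✓

α = 1/20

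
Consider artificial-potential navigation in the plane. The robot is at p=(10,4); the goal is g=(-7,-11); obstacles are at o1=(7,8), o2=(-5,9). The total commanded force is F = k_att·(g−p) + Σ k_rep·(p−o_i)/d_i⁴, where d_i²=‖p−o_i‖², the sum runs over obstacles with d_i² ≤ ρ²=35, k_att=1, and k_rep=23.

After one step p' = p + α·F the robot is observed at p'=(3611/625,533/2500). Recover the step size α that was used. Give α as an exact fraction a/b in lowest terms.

F_att = 1·(g−p) = 1·(-17,-15) = (-17.0000,-15.0000)
o1: d²=25 ≤ ρ²=35; F_rep = 23·(3,-4)/25² = (0.1104,-0.1472)
o2: d²=250 > ρ²=35 → inactive
F = F_att + ΣF_rep = (-16.8896,-15.1472)
Δp = p'−p = (-4.2224,-3.7868); α = Δx/Fx = (-2639/625) / (-10556/625) = 1/4
check: Δy/Fy = (-9467/2500) / (-9467/625) = 1/4 ✓

α = 1/4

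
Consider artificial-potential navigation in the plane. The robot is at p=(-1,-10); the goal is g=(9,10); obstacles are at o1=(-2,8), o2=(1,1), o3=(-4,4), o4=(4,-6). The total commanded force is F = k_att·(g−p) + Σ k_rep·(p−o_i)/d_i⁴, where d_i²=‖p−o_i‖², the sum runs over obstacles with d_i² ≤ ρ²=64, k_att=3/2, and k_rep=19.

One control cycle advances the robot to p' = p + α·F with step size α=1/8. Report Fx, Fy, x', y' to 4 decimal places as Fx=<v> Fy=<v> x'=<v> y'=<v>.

F_att = 3/2·(g−p) = 3/2·(10,20) = (15.0000,30.0000)
o1: d²=325 > ρ²=64 → inactive
o2: d²=125 > ρ²=64 → inactive
o3: d²=205 > ρ²=64 → inactive
o4: d²=41 ≤ ρ²=64; F_rep = 19·(-5,-4)/41² = (-0.0565,-0.0452)
F = F_att + ΣF_rep = (14.9435,29.9548)
p' = p + 1/8·F = (0.8679,-6.2557)

Fx=14.9435 Fy=29.9548 x'=0.8679 y'=-6.2557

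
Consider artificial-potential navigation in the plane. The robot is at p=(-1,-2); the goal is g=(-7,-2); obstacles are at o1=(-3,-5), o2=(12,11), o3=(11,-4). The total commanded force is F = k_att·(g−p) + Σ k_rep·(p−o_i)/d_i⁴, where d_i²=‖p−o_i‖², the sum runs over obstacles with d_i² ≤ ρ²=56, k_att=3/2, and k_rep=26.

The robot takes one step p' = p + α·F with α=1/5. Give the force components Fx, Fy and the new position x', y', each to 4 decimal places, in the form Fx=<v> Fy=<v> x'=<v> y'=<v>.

F_att = 3/2·(g−p) = 3/2·(-6,0) = (-9.0000,0.0000)
o1: d²=13 ≤ ρ²=56; F_rep = 26·(2,3)/13² = (0.3077,0.4615)
o2: d²=338 > ρ²=56 → inactive
o3: d²=148 > ρ²=56 → inactive
F = F_att + ΣF_rep = (-8.6923,0.4615)
p' = p + 1/5·F = (-2.7385,-1.9077)

Fx=-8.6923 Fy=0.4615 x'=-2.7385 y'=-1.9077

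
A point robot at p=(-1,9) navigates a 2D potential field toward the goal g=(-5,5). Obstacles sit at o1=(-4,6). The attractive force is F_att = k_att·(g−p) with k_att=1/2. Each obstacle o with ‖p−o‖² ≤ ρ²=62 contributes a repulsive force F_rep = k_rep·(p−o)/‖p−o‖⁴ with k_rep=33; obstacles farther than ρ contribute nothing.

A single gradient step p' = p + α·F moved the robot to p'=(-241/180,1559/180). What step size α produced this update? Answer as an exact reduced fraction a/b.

F_att = 1/2·(g−p) = 1/2·(-4,-4) = (-2.0000,-2.0000)
o1: d²=18 ≤ ρ²=62; F_rep = 33·(3,3)/18² = (0.3056,0.3056)
F = F_att + ΣF_rep = (-1.6944,-1.6944)
Δp = p'−p = (-0.3389,-0.3389); α = Δx/Fx = (-61/180) / (-61/36) = 1/5
check: Δy/Fy = (-61/180) / (-61/36) = 1/5 ✓

α = 1/5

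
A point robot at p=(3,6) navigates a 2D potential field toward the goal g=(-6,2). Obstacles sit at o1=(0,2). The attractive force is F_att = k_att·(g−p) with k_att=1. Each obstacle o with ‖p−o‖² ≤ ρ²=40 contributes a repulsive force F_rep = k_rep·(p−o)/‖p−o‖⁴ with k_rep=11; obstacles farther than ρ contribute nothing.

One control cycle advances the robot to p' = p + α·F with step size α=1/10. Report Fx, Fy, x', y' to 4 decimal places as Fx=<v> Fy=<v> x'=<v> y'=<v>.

Fx=-8.9472 Fy=-3.9296 x'=2.1053 y'=5.6070

F_att = 1·(g−p) = 1·(-9,-4) = (-9.0000,-4.0000)
o1: d²=25 ≤ ρ²=40; F_rep = 11·(3,4)/25² = (0.0528,0.0704)
F = F_att + ΣF_rep = (-8.9472,-3.9296)
p' = p + 1/10·F = (2.1053,5.6070)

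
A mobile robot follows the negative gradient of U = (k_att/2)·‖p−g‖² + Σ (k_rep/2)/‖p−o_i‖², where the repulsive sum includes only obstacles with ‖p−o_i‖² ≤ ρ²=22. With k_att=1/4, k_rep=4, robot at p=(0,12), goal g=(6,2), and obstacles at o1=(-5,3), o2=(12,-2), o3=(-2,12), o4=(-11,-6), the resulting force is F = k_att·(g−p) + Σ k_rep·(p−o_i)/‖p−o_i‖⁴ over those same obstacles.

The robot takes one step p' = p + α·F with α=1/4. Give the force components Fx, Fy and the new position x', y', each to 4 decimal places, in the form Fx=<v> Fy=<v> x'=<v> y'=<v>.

F_att = 1/4·(g−p) = 1/4·(6,-10) = (1.5000,-2.5000)
o1: d²=106 > ρ²=22 → inactive
o2: d²=340 > ρ²=22 → inactive
o3: d²=4 ≤ ρ²=22; F_rep = 4·(2,0)/4² = (0.5000,0.0000)
o4: d²=445 > ρ²=22 → inactive
F = F_att + ΣF_rep = (2.0000,-2.5000)
p' = p + 1/4·F = (0.5000,11.3750)

Fx=2.0000 Fy=-2.5000 x'=0.5000 y'=11.3750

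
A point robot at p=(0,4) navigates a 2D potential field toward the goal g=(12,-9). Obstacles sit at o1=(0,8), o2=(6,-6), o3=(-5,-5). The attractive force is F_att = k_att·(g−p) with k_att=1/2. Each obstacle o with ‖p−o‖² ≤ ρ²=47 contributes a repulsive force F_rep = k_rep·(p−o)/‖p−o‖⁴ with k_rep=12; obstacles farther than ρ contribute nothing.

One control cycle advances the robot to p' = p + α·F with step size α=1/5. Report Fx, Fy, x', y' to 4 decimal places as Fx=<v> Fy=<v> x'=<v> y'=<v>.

Fx=6.0000 Fy=-6.6875 x'=1.2000 y'=2.6625

F_att = 1/2·(g−p) = 1/2·(12,-13) = (6.0000,-6.5000)
o1: d²=16 ≤ ρ²=47; F_rep = 12·(0,-4)/16² = (0.0000,-0.1875)
o2: d²=136 > ρ²=47 → inactive
o3: d²=106 > ρ²=47 → inactive
F = F_att + ΣF_rep = (6.0000,-6.6875)
p' = p + 1/5·F = (1.2000,2.6625)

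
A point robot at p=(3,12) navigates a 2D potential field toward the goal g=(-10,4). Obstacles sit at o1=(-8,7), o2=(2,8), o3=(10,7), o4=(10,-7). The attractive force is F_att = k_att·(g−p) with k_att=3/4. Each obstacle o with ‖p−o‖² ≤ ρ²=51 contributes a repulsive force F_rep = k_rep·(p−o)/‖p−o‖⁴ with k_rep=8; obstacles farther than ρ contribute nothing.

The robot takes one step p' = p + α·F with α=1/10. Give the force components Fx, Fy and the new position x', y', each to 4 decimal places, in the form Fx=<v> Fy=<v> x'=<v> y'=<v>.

Fx=-9.7223 Fy=-5.8893 x'=2.0278 y'=11.4111

F_att = 3/4·(g−p) = 3/4·(-13,-8) = (-9.7500,-6.0000)
o1: d²=146 > ρ²=51 → inactive
o2: d²=17 ≤ ρ²=51; F_rep = 8·(1,4)/17² = (0.0277,0.1107)
o3: d²=74 > ρ²=51 → inactive
o4: d²=410 > ρ²=51 → inactive
F = F_att + ΣF_rep = (-9.7223,-5.8893)
p' = p + 1/10·F = (2.0278,11.4111)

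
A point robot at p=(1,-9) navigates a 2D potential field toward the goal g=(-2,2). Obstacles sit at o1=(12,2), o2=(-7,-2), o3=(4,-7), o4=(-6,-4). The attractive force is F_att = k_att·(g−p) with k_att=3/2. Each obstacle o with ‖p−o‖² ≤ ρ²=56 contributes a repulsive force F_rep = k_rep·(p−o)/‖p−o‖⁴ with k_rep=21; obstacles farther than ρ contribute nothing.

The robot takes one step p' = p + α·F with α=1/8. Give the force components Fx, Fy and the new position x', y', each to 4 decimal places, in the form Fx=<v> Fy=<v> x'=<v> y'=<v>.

Fx=-4.8728 Fy=16.2515 x'=0.3909 y'=-6.9686

F_att = 3/2·(g−p) = 3/2·(-3,11) = (-4.5000,16.5000)
o1: d²=242 > ρ²=56 → inactive
o2: d²=113 > ρ²=56 → inactive
o3: d²=13 ≤ ρ²=56; F_rep = 21·(-3,-2)/13² = (-0.3728,-0.2485)
o4: d²=74 > ρ²=56 → inactive
F = F_att + ΣF_rep = (-4.8728,16.2515)
p' = p + 1/8·F = (0.3909,-6.9686)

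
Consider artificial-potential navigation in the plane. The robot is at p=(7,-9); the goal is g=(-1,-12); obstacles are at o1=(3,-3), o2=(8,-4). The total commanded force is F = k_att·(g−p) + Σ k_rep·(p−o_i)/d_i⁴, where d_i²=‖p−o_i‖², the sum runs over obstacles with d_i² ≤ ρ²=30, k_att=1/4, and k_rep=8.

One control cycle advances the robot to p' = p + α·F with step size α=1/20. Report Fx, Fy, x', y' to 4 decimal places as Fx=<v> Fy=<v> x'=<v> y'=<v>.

Fx=-2.0118 Fy=-0.8092 x'=6.8994 y'=-9.0405

F_att = 1/4·(g−p) = 1/4·(-8,-3) = (-2.0000,-0.7500)
o1: d²=52 > ρ²=30 → inactive
o2: d²=26 ≤ ρ²=30; F_rep = 8·(-1,-5)/26² = (-0.0118,-0.0592)
F = F_att + ΣF_rep = (-2.0118,-0.8092)
p' = p + 1/20·F = (6.8994,-9.0405)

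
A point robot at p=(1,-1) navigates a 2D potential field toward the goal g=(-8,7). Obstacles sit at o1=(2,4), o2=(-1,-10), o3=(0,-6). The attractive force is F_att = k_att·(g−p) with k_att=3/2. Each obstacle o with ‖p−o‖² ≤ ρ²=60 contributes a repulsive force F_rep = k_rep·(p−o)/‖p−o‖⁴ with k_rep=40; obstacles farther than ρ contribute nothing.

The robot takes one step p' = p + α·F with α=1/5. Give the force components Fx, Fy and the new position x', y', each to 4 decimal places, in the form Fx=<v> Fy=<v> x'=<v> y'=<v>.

F_att = 3/2·(g−p) = 3/2·(-9,8) = (-13.5000,12.0000)
o1: d²=26 ≤ ρ²=60; F_rep = 40·(-1,-5)/26² = (-0.0592,-0.2959)
o2: d²=85 > ρ²=60 → inactive
o3: d²=26 ≤ ρ²=60; F_rep = 40·(1,5)/26² = (0.0592,0.2959)
F = F_att + ΣF_rep = (-13.5000,12.0000)
p' = p + 1/5·F = (-1.7000,1.4000)

Fx=-13.5000 Fy=12.0000 x'=-1.7000 y'=1.4000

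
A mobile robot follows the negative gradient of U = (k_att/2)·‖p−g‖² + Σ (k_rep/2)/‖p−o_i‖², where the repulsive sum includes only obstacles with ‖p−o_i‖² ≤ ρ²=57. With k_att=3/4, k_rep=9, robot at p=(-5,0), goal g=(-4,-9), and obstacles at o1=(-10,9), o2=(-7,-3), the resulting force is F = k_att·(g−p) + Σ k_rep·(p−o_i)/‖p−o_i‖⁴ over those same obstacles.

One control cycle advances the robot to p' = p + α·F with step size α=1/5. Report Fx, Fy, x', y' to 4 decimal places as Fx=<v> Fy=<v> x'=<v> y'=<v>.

Fx=0.8565 Fy=-6.5902 x'=-4.8287 y'=-1.3180

F_att = 3/4·(g−p) = 3/4·(1,-9) = (0.7500,-6.7500)
o1: d²=106 > ρ²=57 → inactive
o2: d²=13 ≤ ρ²=57; F_rep = 9·(2,3)/13² = (0.1065,0.1598)
F = F_att + ΣF_rep = (0.8565,-6.5902)
p' = p + 1/5·F = (-4.8287,-1.3180)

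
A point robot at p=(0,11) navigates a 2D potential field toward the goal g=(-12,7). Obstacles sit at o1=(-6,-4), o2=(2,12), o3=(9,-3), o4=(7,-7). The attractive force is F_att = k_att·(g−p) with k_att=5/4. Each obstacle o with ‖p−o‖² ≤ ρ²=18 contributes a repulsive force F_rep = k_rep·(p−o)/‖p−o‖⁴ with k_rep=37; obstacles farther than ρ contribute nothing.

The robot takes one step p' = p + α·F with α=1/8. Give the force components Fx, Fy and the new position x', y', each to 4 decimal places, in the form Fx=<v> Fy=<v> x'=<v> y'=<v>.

Fx=-17.9600 Fy=-6.4800 x'=-2.2450 y'=10.1900

F_att = 5/4·(g−p) = 5/4·(-12,-4) = (-15.0000,-5.0000)
o1: d²=261 > ρ²=18 → inactive
o2: d²=5 ≤ ρ²=18; F_rep = 37·(-2,-1)/5² = (-2.9600,-1.4800)
o3: d²=277 > ρ²=18 → inactive
o4: d²=373 > ρ²=18 → inactive
F = F_att + ΣF_rep = (-17.9600,-6.4800)
p' = p + 1/8·F = (-2.2450,10.1900)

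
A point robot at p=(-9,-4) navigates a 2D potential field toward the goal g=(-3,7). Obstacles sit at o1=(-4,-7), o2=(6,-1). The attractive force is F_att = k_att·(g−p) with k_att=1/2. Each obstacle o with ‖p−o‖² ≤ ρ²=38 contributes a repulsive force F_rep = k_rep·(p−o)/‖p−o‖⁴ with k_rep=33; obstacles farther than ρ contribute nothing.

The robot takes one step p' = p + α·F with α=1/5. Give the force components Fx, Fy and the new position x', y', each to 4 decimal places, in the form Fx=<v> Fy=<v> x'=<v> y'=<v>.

F_att = 1/2·(g−p) = 1/2·(6,11) = (3.0000,5.5000)
o1: d²=34 ≤ ρ²=38; F_rep = 33·(-5,3)/34² = (-0.1427,0.0856)
o2: d²=234 > ρ²=38 → inactive
F = F_att + ΣF_rep = (2.8573,5.5856)
p' = p + 1/5·F = (-8.4285,-2.8829)

Fx=2.8573 Fy=5.5856 x'=-8.4285 y'=-2.8829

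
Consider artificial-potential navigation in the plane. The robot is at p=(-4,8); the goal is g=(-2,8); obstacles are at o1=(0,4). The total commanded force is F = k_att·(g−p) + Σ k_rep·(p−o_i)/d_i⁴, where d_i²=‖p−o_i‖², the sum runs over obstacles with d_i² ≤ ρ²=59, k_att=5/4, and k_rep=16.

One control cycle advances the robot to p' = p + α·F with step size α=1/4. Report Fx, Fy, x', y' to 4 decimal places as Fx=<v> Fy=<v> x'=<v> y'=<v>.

F_att = 5/4·(g−p) = 5/4·(2,0) = (2.5000,0.0000)
o1: d²=32 ≤ ρ²=59; F_rep = 16·(-4,4)/32² = (-0.0625,0.0625)
F = F_att + ΣF_rep = (2.4375,0.0625)
p' = p + 1/4·F = (-3.3906,8.0156)

Fx=2.4375 Fy=0.0625 x'=-3.3906 y'=8.0156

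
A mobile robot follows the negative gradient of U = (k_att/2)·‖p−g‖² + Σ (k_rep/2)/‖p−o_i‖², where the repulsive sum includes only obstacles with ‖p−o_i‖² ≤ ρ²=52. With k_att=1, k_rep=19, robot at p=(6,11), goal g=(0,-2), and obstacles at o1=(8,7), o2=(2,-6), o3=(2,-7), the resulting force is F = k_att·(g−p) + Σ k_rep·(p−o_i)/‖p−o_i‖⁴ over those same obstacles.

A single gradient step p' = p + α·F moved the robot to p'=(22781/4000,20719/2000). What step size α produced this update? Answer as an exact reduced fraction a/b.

α = 1/20

F_att = 1·(g−p) = 1·(-6,-13) = (-6.0000,-13.0000)
o1: d²=20 ≤ ρ²=52; F_rep = 19·(-2,4)/20² = (-0.0950,0.1900)
o2: d²=305 > ρ²=52 → inactive
o3: d²=340 > ρ²=52 → inactive
F = F_att + ΣF_rep = (-6.0950,-12.8100)
Δp = p'−p = (-0.3048,-0.6405); α = Δx/Fx = (-1219/4000) / (-1219/200) = 1/20
check: Δy/Fy = (-1281/2000) / (-1281/100) = 1/20 ✓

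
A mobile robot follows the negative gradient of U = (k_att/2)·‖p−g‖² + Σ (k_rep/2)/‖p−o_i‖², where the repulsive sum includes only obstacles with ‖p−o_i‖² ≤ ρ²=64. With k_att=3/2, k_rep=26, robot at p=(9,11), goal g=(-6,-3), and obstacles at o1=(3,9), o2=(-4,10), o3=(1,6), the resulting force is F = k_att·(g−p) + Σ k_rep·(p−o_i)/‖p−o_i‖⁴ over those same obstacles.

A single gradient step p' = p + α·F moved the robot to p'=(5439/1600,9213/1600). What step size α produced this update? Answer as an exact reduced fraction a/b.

F_att = 3/2·(g−p) = 3/2·(-15,-14) = (-22.5000,-21.0000)
o1: d²=40 ≤ ρ²=64; F_rep = 26·(6,2)/40² = (0.0975,0.0325)
o2: d²=170 > ρ²=64 → inactive
o3: d²=89 > ρ²=64 → inactive
F = F_att + ΣF_rep = (-22.4025,-20.9675)
Δp = p'−p = (-5.6006,-5.2419); α = Δx/Fx = (-8961/1600) / (-8961/400) = 1/4
check: Δy/Fy = (-8387/1600) / (-8387/400) = 1/4 ✓

α = 1/4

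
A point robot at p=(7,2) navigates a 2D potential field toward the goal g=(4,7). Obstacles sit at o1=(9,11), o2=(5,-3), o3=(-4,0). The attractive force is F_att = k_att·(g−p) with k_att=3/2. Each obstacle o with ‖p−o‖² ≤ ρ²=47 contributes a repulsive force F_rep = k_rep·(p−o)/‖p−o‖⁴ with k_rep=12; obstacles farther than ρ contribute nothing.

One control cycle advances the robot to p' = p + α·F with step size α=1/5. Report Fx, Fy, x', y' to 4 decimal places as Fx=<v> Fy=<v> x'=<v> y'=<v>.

F_att = 3/2·(g−p) = 3/2·(-3,5) = (-4.5000,7.5000)
o1: d²=85 > ρ²=47 → inactive
o2: d²=29 ≤ ρ²=47; F_rep = 12·(2,5)/29² = (0.0285,0.0713)
o3: d²=125 > ρ²=47 → inactive
F = F_att + ΣF_rep = (-4.4715,7.5713)
p' = p + 1/5·F = (6.1057,3.5143)

Fx=-4.4715 Fy=7.5713 x'=6.1057 y'=3.5143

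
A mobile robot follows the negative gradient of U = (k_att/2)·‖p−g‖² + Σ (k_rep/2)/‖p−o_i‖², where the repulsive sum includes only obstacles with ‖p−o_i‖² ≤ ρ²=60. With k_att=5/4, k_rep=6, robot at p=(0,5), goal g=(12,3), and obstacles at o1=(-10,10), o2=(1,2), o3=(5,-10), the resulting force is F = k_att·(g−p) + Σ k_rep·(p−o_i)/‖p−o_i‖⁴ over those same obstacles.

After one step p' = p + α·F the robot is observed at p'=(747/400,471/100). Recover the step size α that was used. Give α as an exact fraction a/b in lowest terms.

α = 1/8

F_att = 5/4·(g−p) = 5/4·(12,-2) = (15.0000,-2.5000)
o1: d²=125 > ρ²=60 → inactive
o2: d²=10 ≤ ρ²=60; F_rep = 6·(-1,3)/10² = (-0.0600,0.1800)
o3: d²=250 > ρ²=60 → inactive
F = F_att + ΣF_rep = (14.9400,-2.3200)
Δp = p'−p = (1.8675,-0.2900); α = Δx/Fx = (747/400) / (747/50) = 1/8
check: Δy/Fy = (-29/100) / (-58/25) = 1/8 ✓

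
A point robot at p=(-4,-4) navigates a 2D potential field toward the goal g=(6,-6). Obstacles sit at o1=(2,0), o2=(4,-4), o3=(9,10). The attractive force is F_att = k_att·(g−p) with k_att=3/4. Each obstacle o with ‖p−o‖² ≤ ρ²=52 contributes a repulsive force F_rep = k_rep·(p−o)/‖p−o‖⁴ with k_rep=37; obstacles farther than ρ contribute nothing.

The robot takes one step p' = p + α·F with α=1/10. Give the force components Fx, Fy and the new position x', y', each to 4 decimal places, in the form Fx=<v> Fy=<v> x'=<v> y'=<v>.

F_att = 3/4·(g−p) = 3/4·(10,-2) = (7.5000,-1.5000)
o1: d²=52 ≤ ρ²=52; F_rep = 37·(-6,-4)/52² = (-0.0821,-0.0547)
o2: d²=64 > ρ²=52 → inactive
o3: d²=365 > ρ²=52 → inactive
F = F_att + ΣF_rep = (7.4179,-1.5547)
p' = p + 1/10·F = (-3.2582,-4.1555)

Fx=7.4179 Fy=-1.5547 x'=-3.2582 y'=-4.1555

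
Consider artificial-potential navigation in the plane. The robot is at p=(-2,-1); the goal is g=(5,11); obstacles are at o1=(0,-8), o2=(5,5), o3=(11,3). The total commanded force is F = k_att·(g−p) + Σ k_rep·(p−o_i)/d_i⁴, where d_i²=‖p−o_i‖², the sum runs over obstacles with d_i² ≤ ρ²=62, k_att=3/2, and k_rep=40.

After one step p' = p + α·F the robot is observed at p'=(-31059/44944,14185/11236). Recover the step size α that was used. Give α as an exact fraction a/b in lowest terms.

α = 1/8

F_att = 3/2·(g−p) = 3/2·(7,12) = (10.5000,18.0000)
o1: d²=53 ≤ ρ²=62; F_rep = 40·(-2,7)/53² = (-0.0285,0.0997)
o2: d²=85 > ρ²=62 → inactive
o3: d²=185 > ρ²=62 → inactive
F = F_att + ΣF_rep = (10.4715,18.0997)
Δp = p'−p = (1.3089,2.2625); α = Δx/Fx = (58829/44944) / (58829/5618) = 1/8
check: Δy/Fy = (25421/11236) / (50842/2809) = 1/8 ✓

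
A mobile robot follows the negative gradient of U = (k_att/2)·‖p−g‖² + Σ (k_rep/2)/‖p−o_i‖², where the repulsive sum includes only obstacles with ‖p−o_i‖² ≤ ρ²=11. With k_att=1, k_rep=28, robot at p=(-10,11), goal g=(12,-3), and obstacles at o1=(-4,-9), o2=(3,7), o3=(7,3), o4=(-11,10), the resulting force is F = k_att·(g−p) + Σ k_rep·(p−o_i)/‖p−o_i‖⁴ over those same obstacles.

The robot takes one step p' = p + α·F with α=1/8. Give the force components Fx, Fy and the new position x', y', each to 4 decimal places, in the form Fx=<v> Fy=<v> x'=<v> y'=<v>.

F_att = 1·(g−p) = 1·(22,-14) = (22.0000,-14.0000)
o1: d²=436 > ρ²=11 → inactive
o2: d²=185 > ρ²=11 → inactive
o3: d²=353 > ρ²=11 → inactive
o4: d²=2 ≤ ρ²=11; F_rep = 28·(1,1)/2² = (7.0000,7.0000)
F = F_att + ΣF_rep = (29.0000,-7.0000)
p' = p + 1/8·F = (-6.3750,10.1250)

Fx=29.0000 Fy=-7.0000 x'=-6.3750 y'=10.1250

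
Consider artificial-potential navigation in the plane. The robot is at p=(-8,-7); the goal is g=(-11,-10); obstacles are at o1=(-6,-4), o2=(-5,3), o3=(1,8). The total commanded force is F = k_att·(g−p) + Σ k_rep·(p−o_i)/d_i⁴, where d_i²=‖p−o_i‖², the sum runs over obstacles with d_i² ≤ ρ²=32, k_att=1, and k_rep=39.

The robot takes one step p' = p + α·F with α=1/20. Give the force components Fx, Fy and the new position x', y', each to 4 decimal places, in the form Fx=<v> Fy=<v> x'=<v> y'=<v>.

Fx=-3.4615 Fy=-3.6923 x'=-8.1731 y'=-7.1846

F_att = 1·(g−p) = 1·(-3,-3) = (-3.0000,-3.0000)
o1: d²=13 ≤ ρ²=32; F_rep = 39·(-2,-3)/13² = (-0.4615,-0.6923)
o2: d²=109 > ρ²=32 → inactive
o3: d²=306 > ρ²=32 → inactive
F = F_att + ΣF_rep = (-3.4615,-3.6923)
p' = p + 1/20·F = (-8.1731,-7.1846)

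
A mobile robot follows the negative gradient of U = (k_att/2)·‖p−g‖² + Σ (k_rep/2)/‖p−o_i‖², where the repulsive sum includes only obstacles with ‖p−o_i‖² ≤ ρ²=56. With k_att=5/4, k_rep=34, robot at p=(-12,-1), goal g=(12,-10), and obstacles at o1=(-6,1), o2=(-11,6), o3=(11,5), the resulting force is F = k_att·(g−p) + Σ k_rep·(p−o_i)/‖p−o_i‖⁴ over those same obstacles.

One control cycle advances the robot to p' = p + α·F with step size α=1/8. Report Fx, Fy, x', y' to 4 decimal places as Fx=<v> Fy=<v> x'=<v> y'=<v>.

F_att = 5/4·(g−p) = 5/4·(24,-9) = (30.0000,-11.2500)
o1: d²=40 ≤ ρ²=56; F_rep = 34·(-6,-2)/40² = (-0.1275,-0.0425)
o2: d²=50 ≤ ρ²=56; F_rep = 34·(-1,-7)/50² = (-0.0136,-0.0952)
o3: d²=565 > ρ²=56 → inactive
F = F_att + ΣF_rep = (29.8589,-11.3877)
p' = p + 1/8·F = (-8.2676,-2.4235)

Fx=29.8589 Fy=-11.3877 x'=-8.2676 y'=-2.4235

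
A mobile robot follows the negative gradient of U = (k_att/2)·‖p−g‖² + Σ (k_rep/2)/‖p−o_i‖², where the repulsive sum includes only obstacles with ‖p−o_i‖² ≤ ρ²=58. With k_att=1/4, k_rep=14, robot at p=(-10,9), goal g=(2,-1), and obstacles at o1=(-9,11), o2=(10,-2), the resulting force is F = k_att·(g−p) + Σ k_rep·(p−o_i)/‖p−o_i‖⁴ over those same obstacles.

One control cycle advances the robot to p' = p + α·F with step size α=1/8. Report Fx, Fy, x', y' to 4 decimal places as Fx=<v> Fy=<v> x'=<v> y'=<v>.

Fx=2.4400 Fy=-3.6200 x'=-9.6950 y'=8.5475

F_att = 1/4·(g−p) = 1/4·(12,-10) = (3.0000,-2.5000)
o1: d²=5 ≤ ρ²=58; F_rep = 14·(-1,-2)/5² = (-0.5600,-1.1200)
o2: d²=521 > ρ²=58 → inactive
F = F_att + ΣF_rep = (2.4400,-3.6200)
p' = p + 1/8·F = (-9.6950,8.5475)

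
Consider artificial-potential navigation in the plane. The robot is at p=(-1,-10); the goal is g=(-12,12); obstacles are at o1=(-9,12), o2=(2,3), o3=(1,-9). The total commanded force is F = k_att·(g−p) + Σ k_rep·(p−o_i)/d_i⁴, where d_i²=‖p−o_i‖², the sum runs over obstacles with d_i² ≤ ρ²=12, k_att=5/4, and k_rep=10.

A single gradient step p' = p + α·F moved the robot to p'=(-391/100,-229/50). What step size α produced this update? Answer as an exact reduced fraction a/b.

α = 1/5

F_att = 5/4·(g−p) = 5/4·(-11,22) = (-13.7500,27.5000)
o1: d²=548 > ρ²=12 → inactive
o2: d²=178 > ρ²=12 → inactive
o3: d²=5 ≤ ρ²=12; F_rep = 10·(-2,-1)/5² = (-0.8000,-0.4000)
F = F_att + ΣF_rep = (-14.5500,27.1000)
Δp = p'−p = (-2.9100,5.4200); α = Δx/Fx = (-291/100) / (-291/20) = 1/5
check: Δy/Fy = (271/50) / (271/10) = 1/5 ✓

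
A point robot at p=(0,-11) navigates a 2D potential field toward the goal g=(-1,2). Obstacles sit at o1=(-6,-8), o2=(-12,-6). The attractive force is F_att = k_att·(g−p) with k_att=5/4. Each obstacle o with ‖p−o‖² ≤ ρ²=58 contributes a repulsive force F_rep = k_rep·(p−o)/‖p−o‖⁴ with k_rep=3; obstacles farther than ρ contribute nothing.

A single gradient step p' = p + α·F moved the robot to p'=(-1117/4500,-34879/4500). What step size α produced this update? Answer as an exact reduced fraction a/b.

α = 1/5

F_att = 5/4·(g−p) = 5/4·(-1,13) = (-1.2500,16.2500)
o1: d²=45 ≤ ρ²=58; F_rep = 3·(6,-3)/45² = (0.0089,-0.0044)
o2: d²=169 > ρ²=58 → inactive
F = F_att + ΣF_rep = (-1.2411,16.2456)
Δp = p'−p = (-0.2482,3.2491); α = Δx/Fx = (-1117/4500) / (-1117/900) = 1/5
check: Δy/Fy = (14621/4500) / (14621/900) = 1/5 ✓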